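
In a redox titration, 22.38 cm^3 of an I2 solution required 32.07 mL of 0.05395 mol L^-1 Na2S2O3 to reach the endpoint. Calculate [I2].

0.0387 M

n(Na2S2O3) = 0.05395 x 0.03207 = 0.001730 mol.
From the balanced equation, 2 mol Na2S2O3 reacts with 1 mol I2, so n(I2) = 0.001730 x 1/2 = 0.0008651 mol.
[I2] = 0.0008651 / 0.02238 L = 0.0387 M.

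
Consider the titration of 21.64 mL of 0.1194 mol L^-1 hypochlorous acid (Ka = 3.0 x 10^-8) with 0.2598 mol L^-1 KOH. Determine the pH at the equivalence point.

10.22

n(HClO) = 0.1194 x 0.02164 = 0.002584 mol; V(KOH) at equivalence = 0.002584/0.2598 = 0.009945 L.
At equivalence all the acid is converted to ClO-; total volume = 0.02164 + 0.009945 = 0.03159 L, so [ClO-] = 0.002584/0.03159 = 0.08180 M.
Kb = Kw/Ka = 1.0e-14 / 3.0 x 10^-8 = 3.33e-7.
[OH^-] = sqrt(Kb x [ClO-]) = sqrt(3.33e-7 x 0.08180) = 0.000165 M.
pOH = 3.78, so pH = 14.00 - 3.78 = 10.22.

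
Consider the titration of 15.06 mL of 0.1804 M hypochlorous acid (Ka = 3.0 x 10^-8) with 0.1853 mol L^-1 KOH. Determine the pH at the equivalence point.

10.24

n(HClO) = 0.1804 x 0.01506 = 0.002717 mol; V(KOH) at equivalence = 0.002717/0.1853 = 0.01466 L.
At equivalence all the acid is converted to ClO-; total volume = 0.01506 + 0.01466 = 0.02972 L, so [ClO-] = 0.002717/0.02972 = 0.09141 M.
Kb = Kw/Ka = 1.0e-14 / 3.0 x 10^-8 = 3.33e-7.
[OH^-] = sqrt(Kb x [ClO-]) = sqrt(3.33e-7 x 0.09141) = 0.000175 M.
pOH = 3.76, so pH = 14.00 - 3.76 = 10.24.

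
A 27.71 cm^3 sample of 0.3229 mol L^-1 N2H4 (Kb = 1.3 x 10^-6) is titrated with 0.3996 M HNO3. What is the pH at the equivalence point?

n(N2H4) = 0.3229 x 0.02771 = 0.008948 mol; V(HNO3) at equivalence = 0.008948/0.3996 = 0.02239 L.
At equivalence the base is fully converted to N2H5+; total volume = 0.05010 L, so [N2H5+] = 0.008948/0.05010 = 0.1786 M.
Ka(N2H5+) = Kw/Kb = 1.0e-14 / 1.3 x 10^-6 = 7.69e-9.
[H^+] = sqrt(Ka x [N2H5+]) = sqrt(7.69e-9 x 0.1786) = 3.71e-5 M.
pH = -log(3.71e-5) = 4.43.

4.43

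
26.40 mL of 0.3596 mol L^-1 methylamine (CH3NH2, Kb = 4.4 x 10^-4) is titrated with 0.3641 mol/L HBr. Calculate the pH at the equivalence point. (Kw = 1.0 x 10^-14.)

n(CH3NH2) = 0.3596 x 0.02640 = 0.009493 mol; V(HBr) at equivalence = 0.009493/0.3641 = 0.02607 L.
At equivalence the base is fully converted to CH3NH3+; total volume = 0.05247 L, so [CH3NH3+] = 0.009493/0.05247 = 0.1809 M.
Ka(CH3NH3+) = Kw/Kb = 1.0e-14 / 4.4 x 10^-4 = 2.27e-11.
[H^+] = sqrt(Ka x [CH3NH3+]) = sqrt(2.27e-11 x 0.1809) = 2.03e-6 M.
pH = -log(2.03e-6) = 5.69.

5.69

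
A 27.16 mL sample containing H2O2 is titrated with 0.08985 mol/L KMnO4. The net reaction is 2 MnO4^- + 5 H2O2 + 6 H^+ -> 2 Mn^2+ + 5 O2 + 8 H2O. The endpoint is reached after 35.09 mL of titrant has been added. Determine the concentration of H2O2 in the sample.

n(KMnO4) = 0.08985 x 0.03509 = 0.003153 mol.
From the balanced equation, 2 mol KMnO4 reacts with 5 mol H2O2, so n(H2O2) = 0.003153 x 5/2 = 0.007882 mol.
[H2O2] = 0.007882 / 0.02716 L = 0.290 M.

0.290 M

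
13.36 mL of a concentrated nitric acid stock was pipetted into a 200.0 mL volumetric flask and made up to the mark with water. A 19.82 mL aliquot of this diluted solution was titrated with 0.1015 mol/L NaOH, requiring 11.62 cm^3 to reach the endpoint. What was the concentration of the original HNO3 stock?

n(NaOH) = 0.1015 x 0.01162 = 0.001179 mol.
n(HNO3) in the aliquot = 0.001179 mol.
[diluted HNO3] = 0.001179 / 0.01982 = 0.05951 M.
Dilution factor = 200.0/13.36 = 14.97, so [stock] = 0.05951 x 14.97 = 0.891 M.

0.891 M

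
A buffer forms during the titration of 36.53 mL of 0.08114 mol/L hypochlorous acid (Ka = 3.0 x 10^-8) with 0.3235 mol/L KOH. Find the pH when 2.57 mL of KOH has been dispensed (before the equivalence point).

7.11

Initial n(HClO) = 0.08114 x 0.03653 = 0.002964 mol.
n(KOH) added = 0.3235 x 0.002570 = 0.0008314 mol, converting that many moles of HClO to ClO-.
Remaining n(HClO) = 0.002133 mol; n(ClO-) = 0.0008314 mol.
By Henderson-Hasselbalch, pH = pKa + log([A^-]/[HA]) = 7.52 + log(0.0008314/0.002133) = 7.52 + (-0.41) = 7.11.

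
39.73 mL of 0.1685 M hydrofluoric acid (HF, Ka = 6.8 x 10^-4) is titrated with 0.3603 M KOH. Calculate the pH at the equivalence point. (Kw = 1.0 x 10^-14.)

n(HF) = 0.1685 x 0.03973 = 0.006695 mol; V(KOH) at equivalence = 0.006695/0.3603 = 0.01858 L.
At equivalence all the acid is converted to F-; total volume = 0.03973 + 0.01858 = 0.05831 L, so [F-] = 0.006695/0.05831 = 0.1148 M.
Kb = Kw/Ka = 1.0e-14 / 6.8 x 10^-4 = 1.47e-11.
[OH^-] = sqrt(Kb x [F-]) = sqrt(1.47e-11 x 0.1148) = 1.30e-6 M.
pOH = 5.89, so pH = 14.00 - 5.89 = 8.11.

8.11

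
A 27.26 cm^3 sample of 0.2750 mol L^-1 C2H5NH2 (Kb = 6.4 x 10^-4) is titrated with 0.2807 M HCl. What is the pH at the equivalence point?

n(C2H5NH2) = 0.2750 x 0.02726 = 0.007497 mol; V(HCl) at equivalence = 0.007497/0.2807 = 0.02671 L.
At equivalence the base is fully converted to C2H5NH3+; total volume = 0.05397 L, so [C2H5NH3+] = 0.007497/0.05397 = 0.1389 M.
Ka(C2H5NH3+) = Kw/Kb = 1.0e-14 / 6.4 x 10^-4 = 1.56e-11.
[H^+] = sqrt(Ka x [C2H5NH3+]) = sqrt(1.56e-11 x 0.1389) = 1.47e-6 M.
pH = -log(1.47e-6) = 5.83.

5.83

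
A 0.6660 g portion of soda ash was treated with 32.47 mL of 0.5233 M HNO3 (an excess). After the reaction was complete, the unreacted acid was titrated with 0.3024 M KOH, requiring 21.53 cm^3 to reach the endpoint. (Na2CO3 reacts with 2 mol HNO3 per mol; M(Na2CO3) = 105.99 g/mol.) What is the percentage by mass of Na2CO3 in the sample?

83.4%

Total n(HNO3) added = 0.5233 x 0.03247 = 0.01699 mol.
n(KOH) used = 0.3024 x 0.02153 = 0.006511 mol, which equals the excess n(HNO3).
So n(HNO3) consumed by the sample = 0.01699 - 0.006511 = 0.01048 mol.
n(Na2CO3) = 0.01048 / 2 = 0.005240 mol.
mass Na2CO3 = 0.005240 x 105.99 = 0.5554 g, so %Na2CO3 = 0.5554/0.6660 x 100 = 83.4%.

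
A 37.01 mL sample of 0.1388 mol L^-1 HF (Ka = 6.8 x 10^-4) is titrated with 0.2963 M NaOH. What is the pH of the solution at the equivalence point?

8.07

n(HF) = 0.1388 x 0.03701 = 0.005137 mol; V(NaOH) at equivalence = 0.005137/0.2963 = 0.01734 L.
At equivalence all the acid is converted to F-; total volume = 0.03701 + 0.01734 = 0.05435 L, so [F-] = 0.005137/0.05435 = 0.09452 M.
Kb = Kw/Ka = 1.0e-14 / 6.8 x 10^-4 = 1.47e-11.
[OH^-] = sqrt(Kb x [F-]) = sqrt(1.47e-11 x 0.09452) = 1.18e-6 M.
pOH = 5.93, so pH = 14.00 - 5.93 = 8.07.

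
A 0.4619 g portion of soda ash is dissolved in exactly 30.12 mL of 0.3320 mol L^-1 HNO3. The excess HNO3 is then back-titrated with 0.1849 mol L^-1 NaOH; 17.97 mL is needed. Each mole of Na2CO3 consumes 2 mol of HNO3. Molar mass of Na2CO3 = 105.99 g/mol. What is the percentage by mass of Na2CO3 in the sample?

Total n(HNO3) added = 0.3320 x 0.03012 = 0.01000 mol.
n(NaOH) used = 0.1849 x 0.01797 = 0.003323 mol, which equals the excess n(HNO3).
So n(HNO3) consumed by the sample = 0.01000 - 0.003323 = 0.006677 mol.
n(Na2CO3) = 0.006677 / 2 = 0.003339 mol.
mass Na2CO3 = 0.003339 x 105.99 = 0.3539 g, so %Na2CO3 = 0.3539/0.4619 x 100 = 76.6%.

76.6%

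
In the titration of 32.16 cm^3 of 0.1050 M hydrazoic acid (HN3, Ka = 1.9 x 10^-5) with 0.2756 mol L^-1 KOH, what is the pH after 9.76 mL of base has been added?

5.31

Initial n(HN3) = 0.1050 x 0.03216 = 0.003377 mol.
n(KOH) added = 0.2756 x 0.009760 = 0.002690 mol, converting that many moles of HN3 to N3-.
Remaining n(HN3) = 0.0006869 mol; n(N3-) = 0.002690 mol.
By Henderson-Hasselbalch, pH = pKa + log([A^-]/[HA]) = 4.72 + log(0.002690/0.0006869) = 4.72 + (+0.59) = 5.31.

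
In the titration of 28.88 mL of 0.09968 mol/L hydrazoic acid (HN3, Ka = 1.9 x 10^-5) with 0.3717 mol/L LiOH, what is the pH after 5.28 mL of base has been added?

5.05

Initial n(HN3) = 0.09968 x 0.02888 = 0.002879 mol.
n(LiOH) added = 0.3717 x 0.005280 = 0.001963 mol, converting that many moles of HN3 to N3-.
Remaining n(HN3) = 0.0009162 mol; n(N3-) = 0.001963 mol.
By Henderson-Hasselbalch, pH = pKa + log([A^-]/[HA]) = 4.72 + log(0.001963/0.0009162) = 4.72 + (+0.33) = 5.05.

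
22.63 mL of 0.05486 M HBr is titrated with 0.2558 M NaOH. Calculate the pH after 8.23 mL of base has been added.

12.45

n(acid) = 0.05486 x 0.02263 = 0.001241 mol; n(NaOH) added = 0.2558 x 0.008230 = 0.002105 mol.
Base is in excess by 0.002105 - 0.001241 = 0.0008638 mol in a total volume of 0.03086 L.
[OH^-] = 0.0008638/0.03086 = 0.02799 M, so pOH = 1.55 and pH = 14.00 - 1.55 = 12.45.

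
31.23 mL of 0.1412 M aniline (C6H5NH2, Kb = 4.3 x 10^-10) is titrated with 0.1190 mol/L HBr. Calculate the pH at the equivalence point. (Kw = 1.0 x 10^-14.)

n(C6H5NH2) = 0.1412 x 0.03123 = 0.004410 mol; V(HBr) at equivalence = 0.004410/0.1190 = 0.03706 L.
At equivalence the base is fully converted to C6H5NH3+; total volume = 0.06829 L, so [C6H5NH3+] = 0.004410/0.06829 = 0.06458 M.
Ka(C6H5NH3+) = Kw/Kb = 1.0e-14 / 4.3 x 10^-10 = 2.33e-5.
[H^+] = sqrt(Ka x [C6H5NH3+]) = sqrt(2.33e-5 x 0.06458) = 0.00123 M.
pH = -log(0.00123) = 2.91.

2.91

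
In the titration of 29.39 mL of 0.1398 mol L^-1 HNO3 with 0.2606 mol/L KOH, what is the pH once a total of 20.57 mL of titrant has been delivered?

n(acid) = 0.1398 x 0.02939 = 0.004109 mol; n(KOH) added = 0.2606 x 0.02057 = 0.005361 mol.
Base is in excess by 0.005361 - 0.004109 = 0.001252 mol in a total volume of 0.04996 L.
[OH^-] = 0.001252/0.04996 = 0.02506 M, so pOH = 1.60 and pH = 14.00 - 1.60 = 12.40.

12.40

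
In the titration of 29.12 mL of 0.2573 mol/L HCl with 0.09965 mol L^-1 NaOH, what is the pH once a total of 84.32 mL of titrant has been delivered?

n(acid) = 0.2573 x 0.02912 = 0.007493 mol; n(NaOH) added = 0.09965 x 0.08432 = 0.008402 mol.
Base is in excess by 0.008402 - 0.007493 = 0.0009099 mol in a total volume of 0.1134 L.
[OH^-] = 0.0009099/0.1134 = 0.008021 M, so pOH = 2.10 and pH = 14.00 - 2.10 = 11.90.

11.90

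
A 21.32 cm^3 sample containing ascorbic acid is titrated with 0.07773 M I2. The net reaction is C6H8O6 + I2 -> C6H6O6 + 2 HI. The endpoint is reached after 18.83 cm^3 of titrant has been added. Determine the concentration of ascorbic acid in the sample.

0.0687 M

n(I2) = 0.07773 x 0.01883 = 0.001464 mol.
From the balanced equation, 1 mol I2 reacts with 1 mol ascorbic acid, so n(ascorbic acid) = 0.001464 x 1/1 = 0.001464 mol.
[ascorbic acid] = 0.001464 / 0.02132 L = 0.0687 M.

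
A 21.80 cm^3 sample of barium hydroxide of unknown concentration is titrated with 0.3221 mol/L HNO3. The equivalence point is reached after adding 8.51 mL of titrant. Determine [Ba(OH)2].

n(HNO3) delivered = 0.3221 x 0.008510 = 0.002741 mol.
The reaction is 1 Ba(OH)2 + 2 HNO3, so n(Ba(OH)2) = 0.002741 x 1/2 = 0.001371 mol.
[Ba(OH)2] = 0.001371 mol / 0.02180 L = 0.0629 M.

0.0629 M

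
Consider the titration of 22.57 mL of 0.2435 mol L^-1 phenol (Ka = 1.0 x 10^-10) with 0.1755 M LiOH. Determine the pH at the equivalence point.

n(C6H5OH) = 0.2435 x 0.02257 = 0.005496 mol; V(LiOH) at equivalence = 0.005496/0.1755 = 0.03132 L.
At equivalence all the acid is converted to C6H5O-; total volume = 0.02257 + 0.03132 = 0.05389 L, so [C6H5O-] = 0.005496/0.05389 = 0.1020 M.
Kb = Kw/Ka = 1.0e-14 / 1.0 x 10^-10 = 0.000100.
[OH^-] = sqrt(Kb x [C6H5O-]) = sqrt(0.000100 x 0.1020) = 0.00319 M.
pOH = 2.50, so pH = 14.00 - 2.50 = 11.50.

11.50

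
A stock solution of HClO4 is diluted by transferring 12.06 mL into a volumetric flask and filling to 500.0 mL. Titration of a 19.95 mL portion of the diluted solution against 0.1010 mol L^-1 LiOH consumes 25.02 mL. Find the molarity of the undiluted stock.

5.25 M

n(LiOH) = 0.1010 x 0.02502 = 0.002527 mol.
n(HClO4) in the aliquot = 0.002527 mol.
[diluted HClO4] = 0.002527 / 0.01995 = 0.1267 M.
Dilution factor = 500.0/12.06 = 41.46, so [stock] = 0.1267 x 41.46 = 5.25 M.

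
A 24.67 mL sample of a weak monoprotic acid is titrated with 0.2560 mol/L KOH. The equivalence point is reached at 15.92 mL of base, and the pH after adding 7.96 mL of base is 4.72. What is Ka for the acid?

7.96 mL is half of the equivalence volume, so this is the half-equivalence point where [HA] = [A^-].
At half-equivalence pH = pKa, so pKa = 4.72.
Ka = 10^(-4.72) = 1.9 x 10^-5.

1.9 x 10^-5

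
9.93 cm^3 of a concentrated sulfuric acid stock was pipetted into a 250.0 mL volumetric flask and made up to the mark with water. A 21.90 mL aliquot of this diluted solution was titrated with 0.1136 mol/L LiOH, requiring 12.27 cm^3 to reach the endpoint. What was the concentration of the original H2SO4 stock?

0.801 M

n(LiOH) = 0.1136 x 0.01227 = 0.001394 mol.
n(H2SO4) in the aliquot = 0.001394 x 1/2 = 0.0006969 mol.
[diluted H2SO4] = 0.0006969 / 0.02190 = 0.03182 M.
Dilution factor = 250.0/9.930 = 25.18, so [stock] = 0.03182 x 25.18 = 0.801 M.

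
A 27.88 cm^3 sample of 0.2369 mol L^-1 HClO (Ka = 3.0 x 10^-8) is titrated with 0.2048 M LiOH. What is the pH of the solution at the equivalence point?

n(HClO) = 0.2369 x 0.02788 = 0.006605 mol; V(LiOH) at equivalence = 0.006605/0.2048 = 0.03225 L.
At equivalence all the acid is converted to ClO-; total volume = 0.02788 + 0.03225 = 0.06013 L, so [ClO-] = 0.006605/0.06013 = 0.1098 M.
Kb = Kw/Ka = 1.0e-14 / 3.0 x 10^-8 = 3.33e-7.
[OH^-] = sqrt(Kb x [ClO-]) = sqrt(3.33e-7 x 0.1098) = 0.000191 M.
pOH = 3.72, so pH = 14.00 - 3.72 = 10.28.

10.28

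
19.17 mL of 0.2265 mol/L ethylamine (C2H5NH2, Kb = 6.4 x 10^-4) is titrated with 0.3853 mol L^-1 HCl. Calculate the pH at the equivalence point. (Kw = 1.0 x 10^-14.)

n(C2H5NH2) = 0.2265 x 0.01917 = 0.004342 mol; V(HCl) at equivalence = 0.004342/0.3853 = 0.01127 L.
At equivalence the base is fully converted to C2H5NH3+; total volume = 0.03044 L, so [C2H5NH3+] = 0.004342/0.03044 = 0.1426 M.
Ka(C2H5NH3+) = Kw/Kb = 1.0e-14 / 6.4 x 10^-4 = 1.56e-11.
[H^+] = sqrt(Ka x [C2H5NH3+]) = sqrt(1.56e-11 x 0.1426) = 1.49e-6 M.
pH = -log(1.49e-6) = 5.83.

5.83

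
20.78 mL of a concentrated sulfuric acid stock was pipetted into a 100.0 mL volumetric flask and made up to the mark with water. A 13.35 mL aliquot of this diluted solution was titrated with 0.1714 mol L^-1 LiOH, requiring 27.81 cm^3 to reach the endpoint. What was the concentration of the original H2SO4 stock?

0.859 M

n(LiOH) = 0.1714 x 0.02781 = 0.004767 mol.
n(H2SO4) in the aliquot = 0.004767 x 1/2 = 0.002383 mol.
[diluted H2SO4] = 0.002383 / 0.01335 = 0.1785 M.
Dilution factor = 100.0/20.78 = 4.812, so [stock] = 0.1785 x 4.812 = 0.859 M.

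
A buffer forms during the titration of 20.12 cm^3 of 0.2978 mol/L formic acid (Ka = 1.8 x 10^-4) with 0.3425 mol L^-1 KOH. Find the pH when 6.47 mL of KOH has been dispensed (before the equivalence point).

Initial n(HCOOH) = 0.2978 x 0.02012 = 0.005992 mol.
n(KOH) added = 0.3425 x 0.006470 = 0.002216 mol, converting that many moles of HCOOH to HCOO-.
Remaining n(HCOOH) = 0.003776 mol; n(HCOO-) = 0.002216 mol.
By Henderson-Hasselbalch, pH = pKa + log([A^-]/[HA]) = 3.74 + log(0.002216/0.003776) = 3.74 + (-0.23) = 3.51.

3.51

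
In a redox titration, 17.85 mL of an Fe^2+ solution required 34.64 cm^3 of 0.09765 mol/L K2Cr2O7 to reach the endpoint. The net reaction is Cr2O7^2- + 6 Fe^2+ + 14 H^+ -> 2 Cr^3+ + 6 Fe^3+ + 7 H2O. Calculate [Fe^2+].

n(K2Cr2O7) = 0.09765 x 0.03464 = 0.003383 mol.
From the balanced equation, 1 mol K2Cr2O7 reacts with 6 mol Fe^2+, so n(Fe^2+) = 0.003383 x 6/1 = 0.02030 mol.
[Fe^2+] = 0.02030 / 0.01785 L = 1.14 M.

1.14 M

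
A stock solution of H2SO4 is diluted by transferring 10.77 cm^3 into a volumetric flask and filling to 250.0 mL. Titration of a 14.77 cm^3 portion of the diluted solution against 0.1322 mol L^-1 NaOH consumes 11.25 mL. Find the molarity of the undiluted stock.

n(NaOH) = 0.1322 x 0.01125 = 0.001487 mol.
n(H2SO4) in the aliquot = 0.001487 x 1/2 = 0.0007436 mol.
[diluted H2SO4] = 0.0007436 / 0.01477 = 0.05035 M.
Dilution factor = 250.0/10.77 = 23.21, so [stock] = 0.05035 x 23.21 = 1.17 M.

1.17 M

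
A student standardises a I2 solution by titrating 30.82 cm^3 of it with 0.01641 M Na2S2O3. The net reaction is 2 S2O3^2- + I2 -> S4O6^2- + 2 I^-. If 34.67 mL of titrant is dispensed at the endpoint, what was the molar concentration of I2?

0.00923 M

n(Na2S2O3) = 0.01641 x 0.03467 = 0.0005689 mol.
From the balanced equation, 2 mol Na2S2O3 reacts with 1 mol I2, so n(I2) = 0.0005689 x 1/2 = 0.0002845 mol.
[I2] = 0.0002845 / 0.03082 L = 0.00923 M.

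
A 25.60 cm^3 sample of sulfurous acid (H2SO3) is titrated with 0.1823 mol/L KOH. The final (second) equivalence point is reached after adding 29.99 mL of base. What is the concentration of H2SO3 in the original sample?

0.107 M

n(KOH) = 0.1823 x 0.02999 = 0.005467 mol.
At the final (second) equivalence point, 2 mol OH^- react per mol H2SO3, so n(H2SO3) = 0.005467 / 2 = 0.002734 mol.
[H2SO3] = 0.002734 / 0.02560 L = 0.107 M.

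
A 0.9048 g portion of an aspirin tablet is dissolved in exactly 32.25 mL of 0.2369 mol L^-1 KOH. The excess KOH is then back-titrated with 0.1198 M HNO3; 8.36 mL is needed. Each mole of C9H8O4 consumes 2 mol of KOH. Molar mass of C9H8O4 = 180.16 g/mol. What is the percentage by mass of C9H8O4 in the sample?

66.1%

Total n(KOH) added = 0.2369 x 0.03225 = 0.007640 mol.
n(HNO3) used = 0.1198 x 0.008360 = 0.001002 mol, which equals the excess n(KOH).
So n(KOH) consumed by the sample = 0.007640 - 0.001002 = 0.006638 mol.
n(C9H8O4) = 0.006638 / 2 = 0.003319 mol.
mass C9H8O4 = 0.003319 x 180.16 = 0.5980 g, so %C9H8O4 = 0.5980/0.9048 x 100 = 66.1%.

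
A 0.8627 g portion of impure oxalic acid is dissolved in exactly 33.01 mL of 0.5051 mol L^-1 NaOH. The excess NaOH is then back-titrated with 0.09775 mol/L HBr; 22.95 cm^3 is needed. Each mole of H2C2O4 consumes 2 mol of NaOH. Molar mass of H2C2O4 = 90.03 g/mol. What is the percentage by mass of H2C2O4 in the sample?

75.3%

Total n(NaOH) added = 0.5051 x 0.03301 = 0.01667 mol.
n(HBr) used = 0.09775 x 0.02295 = 0.002243 mol, which equals the excess n(NaOH).
So n(NaOH) consumed by the sample = 0.01667 - 0.002243 = 0.01443 mol.
n(H2C2O4) = 0.01443 / 2 = 0.007215 mol.
mass H2C2O4 = 0.007215 x 90.03 = 0.6496 g, so %H2C2O4 = 0.6496/0.8627 x 100 = 75.3%.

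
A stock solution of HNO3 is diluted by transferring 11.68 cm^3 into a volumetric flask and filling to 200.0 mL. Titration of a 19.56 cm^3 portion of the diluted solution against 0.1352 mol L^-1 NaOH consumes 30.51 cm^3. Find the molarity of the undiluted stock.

3.61 M

n(NaOH) = 0.1352 x 0.03051 = 0.004125 mol.
n(HNO3) in the aliquot = 0.004125 mol.
[diluted HNO3] = 0.004125 / 0.01956 = 0.2109 M.
Dilution factor = 200.0/11.68 = 17.12, so [stock] = 0.2109 x 17.12 = 3.61 M.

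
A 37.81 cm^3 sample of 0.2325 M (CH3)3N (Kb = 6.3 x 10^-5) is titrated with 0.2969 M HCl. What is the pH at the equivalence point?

n((CH3)3N) = 0.2325 x 0.03781 = 0.008791 mol; V(HCl) at equivalence = 0.008791/0.2969 = 0.02961 L.
At equivalence the base is fully converted to (CH3)3NH+; total volume = 0.06742 L, so [(CH3)3NH+] = 0.008791/0.06742 = 0.1304 M.
Ka((CH3)3NH+) = Kw/Kb = 1.0e-14 / 6.3 x 10^-5 = 1.59e-10.
[H^+] = sqrt(Ka x [(CH3)3NH+]) = sqrt(1.59e-10 x 0.1304) = 4.55e-6 M.
pH = -log(4.55e-6) = 5.34.

5.34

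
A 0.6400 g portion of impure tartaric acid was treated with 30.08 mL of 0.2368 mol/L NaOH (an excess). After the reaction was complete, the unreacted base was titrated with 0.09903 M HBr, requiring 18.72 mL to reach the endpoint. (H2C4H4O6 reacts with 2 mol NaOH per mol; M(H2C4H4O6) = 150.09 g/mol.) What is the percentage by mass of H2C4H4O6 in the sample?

61.8%

Total n(NaOH) added = 0.2368 x 0.03008 = 0.007123 mol.
n(HBr) used = 0.09903 x 0.01872 = 0.001854 mol, which equals the excess n(NaOH).
So n(NaOH) consumed by the sample = 0.007123 - 0.001854 = 0.005269 mol.
n(H2C4H4O6) = 0.005269 / 2 = 0.002635 mol.
mass H2C4H4O6 = 0.002635 x 150.09 = 0.3954 g, so %H2C4H4O6 = 0.3954/0.6400 x 100 = 61.8%.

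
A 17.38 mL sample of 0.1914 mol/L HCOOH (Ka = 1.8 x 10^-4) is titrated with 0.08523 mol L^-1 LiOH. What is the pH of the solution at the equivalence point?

n(HCOOH) = 0.1914 x 0.01738 = 0.003327 mol; V(LiOH) at equivalence = 0.003327/0.08523 = 0.03903 L.
At equivalence all the acid is converted to HCOO-; total volume = 0.01738 + 0.03903 = 0.05641 L, so [HCOO-] = 0.003327/0.05641 = 0.05897 M.
Kb = Kw/Ka = 1.0e-14 / 1.8 x 10^-4 = 5.56e-11.
[OH^-] = sqrt(Kb x [HCOO-]) = sqrt(5.56e-11 x 0.05897) = 1.81e-6 M.
pOH = 5.74, so pH = 14.00 - 5.74 = 8.26.

8.26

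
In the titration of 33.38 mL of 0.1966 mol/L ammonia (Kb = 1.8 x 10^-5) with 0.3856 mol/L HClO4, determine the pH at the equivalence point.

n(NH3) = 0.1966 x 0.03338 = 0.006563 mol; V(HClO4) at equivalence = 0.006563/0.3856 = 0.01702 L.
At equivalence the base is fully converted to NH4+; total volume = 0.05040 L, so [NH4+] = 0.006563/0.05040 = 0.1302 M.
Ka(NH4+) = Kw/Kb = 1.0e-14 / 1.8 x 10^-5 = 5.56e-10.
[H^+] = sqrt(Ka x [NH4+]) = sqrt(5.56e-10 x 0.1302) = 8.51e-6 M.
pH = -log(8.51e-6) = 5.07.

5.07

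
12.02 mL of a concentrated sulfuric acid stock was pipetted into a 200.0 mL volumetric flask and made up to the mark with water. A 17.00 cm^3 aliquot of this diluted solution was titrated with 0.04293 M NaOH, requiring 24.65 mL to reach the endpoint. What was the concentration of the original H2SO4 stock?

0.518 M

n(NaOH) = 0.04293 x 0.02465 = 0.001058 mol.
n(H2SO4) in the aliquot = 0.001058 x 1/2 = 0.0005291 mol.
[diluted H2SO4] = 0.0005291 / 0.01700 = 0.03112 M.
Dilution factor = 200.0/12.02 = 16.64, so [stock] = 0.03112 x 16.64 = 0.518 M.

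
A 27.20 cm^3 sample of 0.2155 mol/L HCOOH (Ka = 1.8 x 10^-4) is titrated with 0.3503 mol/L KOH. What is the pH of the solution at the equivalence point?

8.43

n(HCOOH) = 0.2155 x 0.02720 = 0.005862 mol; V(KOH) at equivalence = 0.005862/0.3503 = 0.01673 L.
At equivalence all the acid is converted to HCOO-; total volume = 0.02720 + 0.01673 = 0.04393 L, so [HCOO-] = 0.005862/0.04393 = 0.1334 M.
Kb = Kw/Ka = 1.0e-14 / 1.8 x 10^-4 = 5.56e-11.
[OH^-] = sqrt(Kb x [HCOO-]) = sqrt(5.56e-11 x 0.1334) = 2.72e-6 M.
pOH = 5.57, so pH = 14.00 - 5.57 = 8.43.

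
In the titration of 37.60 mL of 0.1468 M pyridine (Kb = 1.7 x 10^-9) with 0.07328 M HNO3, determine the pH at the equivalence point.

3.27

n(C5H5N) = 0.1468 x 0.03760 = 0.005520 mol; V(HNO3) at equivalence = 0.005520/0.07328 = 0.07532 L.
At equivalence the base is fully converted to C5H5NH+; total volume = 0.1129 L, so [C5H5NH+] = 0.005520/0.1129 = 0.04888 M.
Ka(C5H5NH+) = Kw/Kb = 1.0e-14 / 1.7 x 10^-9 = 5.88e-6.
[H^+] = sqrt(Ka x [C5H5NH+]) = sqrt(5.88e-6 x 0.04888) = 0.000536 M.
pH = -log(0.000536) = 3.27.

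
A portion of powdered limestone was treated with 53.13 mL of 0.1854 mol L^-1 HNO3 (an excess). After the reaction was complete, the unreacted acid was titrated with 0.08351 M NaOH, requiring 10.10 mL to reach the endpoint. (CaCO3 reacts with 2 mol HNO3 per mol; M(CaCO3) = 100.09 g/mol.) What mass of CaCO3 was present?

0.451 g

Total n(HNO3) added = 0.1854 x 0.05313 = 0.009850 mol.
n(NaOH) used = 0.08351 x 0.01010 = 0.0008435 mol, which equals the excess n(HNO3).
So n(HNO3) consumed by the sample = 0.009850 - 0.0008435 = 0.009007 mol.
n(CaCO3) = 0.009007 / 2 = 0.004503 mol.
mass = 0.004503 mol x 100.09 g/mol = 0.451 g.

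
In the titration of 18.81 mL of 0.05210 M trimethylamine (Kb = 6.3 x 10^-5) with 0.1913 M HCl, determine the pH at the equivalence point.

5.59

n((CH3)3N) = 0.05210 x 0.01881 = 0.0009800 mol; V(HCl) at equivalence = 0.0009800/0.1913 = 0.005123 L.
At equivalence the base is fully converted to (CH3)3NH+; total volume = 0.02393 L, so [(CH3)3NH+] = 0.0009800/0.02393 = 0.04095 M.
Ka((CH3)3NH+) = Kw/Kb = 1.0e-14 / 6.3 x 10^-5 = 1.59e-10.
[H^+] = sqrt(Ka x [(CH3)3NH+]) = sqrt(1.59e-10 x 0.04095) = 2.55e-6 M.
pH = -log(2.55e-6) = 5.59.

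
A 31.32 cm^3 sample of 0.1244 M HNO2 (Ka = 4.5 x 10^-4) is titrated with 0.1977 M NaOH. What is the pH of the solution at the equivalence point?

8.11

n(HNO2) = 0.1244 x 0.03132 = 0.003896 mol; V(NaOH) at equivalence = 0.003896/0.1977 = 0.01971 L.
At equivalence all the acid is converted to NO2-; total volume = 0.03132 + 0.01971 = 0.05103 L, so [NO2-] = 0.003896/0.05103 = 0.07635 M.
Kb = Kw/Ka = 1.0e-14 / 4.5 x 10^-4 = 2.22e-11.
[OH^-] = sqrt(Kb x [NO2-]) = sqrt(2.22e-11 x 0.07635) = 1.30e-6 M.
pOH = 5.89, so pH = 14.00 - 5.89 = 8.11.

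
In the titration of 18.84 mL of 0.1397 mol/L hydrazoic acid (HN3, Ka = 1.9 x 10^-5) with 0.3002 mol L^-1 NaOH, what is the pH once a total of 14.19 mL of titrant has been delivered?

12.69

n(acid) = 0.1397 x 0.01884 = 0.002632 mol; n(NaOH) added = 0.3002 x 0.01419 = 0.004260 mol.
Base is in excess by 0.004260 - 0.002632 = 0.001628 mol in a total volume of 0.03303 L.
[OH^-] = 0.001628/0.03303 = 0.04929 M, so pOH = 1.31 and pH = 14.00 - 1.31 = 12.69.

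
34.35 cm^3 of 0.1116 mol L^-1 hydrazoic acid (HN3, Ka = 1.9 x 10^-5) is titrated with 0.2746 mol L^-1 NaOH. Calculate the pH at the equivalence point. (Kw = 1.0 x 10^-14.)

n(HN3) = 0.1116 x 0.03435 = 0.003833 mol; V(NaOH) at equivalence = 0.003833/0.2746 = 0.01396 L.
At equivalence all the acid is converted to N3-; total volume = 0.03435 + 0.01396 = 0.04831 L, so [N3-] = 0.003833/0.04831 = 0.07935 M.
Kb = Kw/Ka = 1.0e-14 / 1.9 x 10^-5 = 5.26e-10.
[OH^-] = sqrt(Kb x [N3-]) = sqrt(5.26e-10 x 0.07935) = 6.46e-6 M.
pOH = 5.19, so pH = 14.00 - 5.19 = 8.81.

8.81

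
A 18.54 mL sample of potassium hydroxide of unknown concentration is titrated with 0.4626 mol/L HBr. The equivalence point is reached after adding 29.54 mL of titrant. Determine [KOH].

0.737 M

n(HBr) delivered = 0.4626 x 0.02954 = 0.01367 mol.
For a 1:1 reaction, n(KOH) = 0.01367 mol.
[KOH] = 0.01367 mol / 0.01854 L = 0.737 M.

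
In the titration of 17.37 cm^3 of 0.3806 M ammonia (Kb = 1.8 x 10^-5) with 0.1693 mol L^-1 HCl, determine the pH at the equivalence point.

n(NH3) = 0.3806 x 0.01737 = 0.006611 mol; V(HCl) at equivalence = 0.006611/0.1693 = 0.03905 L.
At equivalence the base is fully converted to NH4+; total volume = 0.05642 L, so [NH4+] = 0.006611/0.05642 = 0.1172 M.
Ka(NH4+) = Kw/Kb = 1.0e-14 / 1.8 x 10^-5 = 5.56e-10.
[H^+] = sqrt(Ka x [NH4+]) = sqrt(5.56e-10 x 0.1172) = 8.07e-6 M.
pH = -log(8.07e-6) = 5.09.

5.09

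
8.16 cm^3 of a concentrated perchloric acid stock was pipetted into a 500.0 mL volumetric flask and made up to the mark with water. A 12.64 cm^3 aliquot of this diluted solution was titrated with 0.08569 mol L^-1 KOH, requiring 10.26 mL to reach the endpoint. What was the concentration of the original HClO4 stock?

4.26 M

n(KOH) = 0.08569 x 0.01026 = 0.0008792 mol.
n(HClO4) in the aliquot = 0.0008792 mol.
[diluted HClO4] = 0.0008792 / 0.01264 = 0.06956 M.
Dilution factor = 500.0/8.160 = 61.27, so [stock] = 0.06956 x 61.27 = 4.26 M.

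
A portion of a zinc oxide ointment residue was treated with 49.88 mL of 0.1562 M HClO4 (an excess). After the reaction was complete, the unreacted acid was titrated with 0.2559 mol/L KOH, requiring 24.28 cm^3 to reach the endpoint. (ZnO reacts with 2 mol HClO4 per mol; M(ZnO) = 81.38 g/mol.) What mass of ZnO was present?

Total n(HClO4) added = 0.1562 x 0.04988 = 0.007791 mol.
n(KOH) used = 0.2559 x 0.02428 = 0.006213 mol, which equals the excess n(HClO4).
So n(HClO4) consumed by the sample = 0.007791 - 0.006213 = 0.001578 mol.
n(ZnO) = 0.001578 / 2 = 0.0007890 mol.
mass = 0.0007890 mol x 81.38 g/mol = 0.0642 g.

0.0642 g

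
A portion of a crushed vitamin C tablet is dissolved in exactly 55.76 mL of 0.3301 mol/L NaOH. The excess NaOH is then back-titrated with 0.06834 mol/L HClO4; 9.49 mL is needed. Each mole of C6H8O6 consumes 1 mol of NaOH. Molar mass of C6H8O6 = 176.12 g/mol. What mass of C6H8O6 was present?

3.13 g

Total n(NaOH) added = 0.3301 x 0.05576 = 0.01841 mol.
n(HClO4) used = 0.06834 x 0.009490 = 0.0006485 mol, which equals the excess n(NaOH).
So n(NaOH) consumed by the sample = 0.01841 - 0.0006485 = 0.01776 mol.
n(C6H8O6) = 0.01776 / 1 = 0.01776 mol.
mass = 0.01776 mol x 176.12 g/mol = 3.13 g.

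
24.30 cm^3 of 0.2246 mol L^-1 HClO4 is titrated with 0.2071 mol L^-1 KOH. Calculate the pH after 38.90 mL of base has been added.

n(acid) = 0.2246 x 0.02430 = 0.005458 mol; n(KOH) added = 0.2071 x 0.03890 = 0.008056 mol.
Base is in excess by 0.008056 - 0.005458 = 0.002598 mol in a total volume of 0.06320 L.
[OH^-] = 0.002598/0.06320 = 0.04111 M, so pOH = 1.39 and pH = 14.00 - 1.39 = 12.61.

12.61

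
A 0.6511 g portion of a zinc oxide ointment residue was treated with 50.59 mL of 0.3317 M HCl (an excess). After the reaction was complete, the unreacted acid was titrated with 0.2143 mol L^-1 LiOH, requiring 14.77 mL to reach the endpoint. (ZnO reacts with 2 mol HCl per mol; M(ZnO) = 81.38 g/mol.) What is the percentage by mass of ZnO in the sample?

85.1%

Total n(HCl) added = 0.3317 x 0.05059 = 0.01678 mol.
n(LiOH) used = 0.2143 x 0.01477 = 0.003165 mol, which equals the excess n(HCl).
So n(HCl) consumed by the sample = 0.01678 - 0.003165 = 0.01362 mol.
n(ZnO) = 0.01362 / 2 = 0.006808 mol.
mass ZnO = 0.006808 x 81.38 = 0.5540 g, so %ZnO = 0.5540/0.6511 x 100 = 85.1%.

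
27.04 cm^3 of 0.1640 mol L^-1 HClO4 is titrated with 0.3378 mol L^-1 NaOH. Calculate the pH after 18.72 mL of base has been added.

n(acid) = 0.1640 x 0.02704 = 0.004435 mol; n(NaOH) added = 0.3378 x 0.01872 = 0.006324 mol.
Base is in excess by 0.006324 - 0.004435 = 0.001889 mol in a total volume of 0.04576 L.
[OH^-] = 0.001889/0.04576 = 0.04128 M, so pOH = 1.38 and pH = 14.00 - 1.38 = 12.62.

12.62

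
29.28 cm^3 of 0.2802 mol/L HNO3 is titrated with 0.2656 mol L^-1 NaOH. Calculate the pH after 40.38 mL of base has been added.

12.56

n(acid) = 0.2802 x 0.02928 = 0.008204 mol; n(NaOH) added = 0.2656 x 0.04038 = 0.01072 mol.
Base is in excess by 0.01072 - 0.008204 = 0.002521 mol in a total volume of 0.06966 L.
[OH^-] = 0.002521/0.06966 = 0.03619 M, so pOH = 1.44 and pH = 14.00 - 1.44 = 12.56.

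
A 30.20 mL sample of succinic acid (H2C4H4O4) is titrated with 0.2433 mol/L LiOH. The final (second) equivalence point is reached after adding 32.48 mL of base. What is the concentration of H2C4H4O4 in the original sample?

n(LiOH) = 0.2433 x 0.03248 = 0.007902 mol.
At the final (second) equivalence point, 2 mol OH^- react per mol H2C4H4O4, so n(H2C4H4O4) = 0.007902 / 2 = 0.003951 mol.
[H2C4H4O4] = 0.003951 / 0.03020 L = 0.131 M.

0.131 M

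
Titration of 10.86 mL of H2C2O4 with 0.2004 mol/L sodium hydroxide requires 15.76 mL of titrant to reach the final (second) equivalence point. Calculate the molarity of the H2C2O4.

0.145 M

n(NaOH) = 0.2004 x 0.01576 = 0.003158 mol.
At the final (second) equivalence point, 2 mol OH^- react per mol H2C2O4, so n(H2C2O4) = 0.003158 / 2 = 0.001579 mol.
[H2C2O4] = 0.001579 / 0.01086 L = 0.145 M.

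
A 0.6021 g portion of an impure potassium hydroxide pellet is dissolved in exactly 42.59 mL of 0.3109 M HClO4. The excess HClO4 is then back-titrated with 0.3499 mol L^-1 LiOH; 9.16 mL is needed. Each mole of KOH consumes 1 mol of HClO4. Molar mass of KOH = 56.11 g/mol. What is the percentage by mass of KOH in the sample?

Total n(HClO4) added = 0.3109 x 0.04259 = 0.01324 mol.
n(LiOH) used = 0.3499 x 0.009160 = 0.003205 mol, which equals the excess n(HClO4).
So n(HClO4) consumed by the sample = 0.01324 - 0.003205 = 0.01004 mol.
n(KOH) = 0.01004 / 1 = 0.01004 mol.
mass KOH = 0.01004 x 56.11 = 0.5631 g, so %KOH = 0.5631/0.6021 x 100 = 93.5%.

93.5%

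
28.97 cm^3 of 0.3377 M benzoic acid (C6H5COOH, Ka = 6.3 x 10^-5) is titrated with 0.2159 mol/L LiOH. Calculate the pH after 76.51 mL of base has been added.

12.81

n(acid) = 0.3377 x 0.02897 = 0.009783 mol; n(LiOH) added = 0.2159 x 0.07651 = 0.01652 mol.
Base is in excess by 0.01652 - 0.009783 = 0.006735 mol in a total volume of 0.1055 L.
[OH^-] = 0.006735/0.1055 = 0.06385 M, so pOH = 1.19 and pH = 14.00 - 1.19 = 12.81.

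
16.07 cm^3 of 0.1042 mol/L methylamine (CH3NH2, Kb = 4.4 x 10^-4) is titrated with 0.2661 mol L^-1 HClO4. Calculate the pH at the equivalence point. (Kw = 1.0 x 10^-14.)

5.88

n(CH3NH2) = 0.1042 x 0.01607 = 0.001674 mol; V(HClO4) at equivalence = 0.001674/0.2661 = 0.006293 L.
At equivalence the base is fully converted to CH3NH3+; total volume = 0.02236 L, so [CH3NH3+] = 0.001674/0.02236 = 0.07488 M.
Ka(CH3NH3+) = Kw/Kb = 1.0e-14 / 4.4 x 10^-4 = 2.27e-11.
[H^+] = sqrt(Ka x [CH3NH3+]) = sqrt(2.27e-11 x 0.07488) = 1.30e-6 M.
pH = -log(1.30e-6) = 5.88.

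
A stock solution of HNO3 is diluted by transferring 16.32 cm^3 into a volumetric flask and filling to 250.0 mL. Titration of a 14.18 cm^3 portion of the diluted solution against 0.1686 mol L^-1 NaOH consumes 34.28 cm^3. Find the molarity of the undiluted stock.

n(NaOH) = 0.1686 x 0.03428 = 0.005780 mol.
n(HNO3) in the aliquot = 0.005780 mol.
[diluted HNO3] = 0.005780 / 0.01418 = 0.4076 M.
Dilution factor = 250.0/16.32 = 15.32, so [stock] = 0.4076 x 15.32 = 6.24 M.

6.24 M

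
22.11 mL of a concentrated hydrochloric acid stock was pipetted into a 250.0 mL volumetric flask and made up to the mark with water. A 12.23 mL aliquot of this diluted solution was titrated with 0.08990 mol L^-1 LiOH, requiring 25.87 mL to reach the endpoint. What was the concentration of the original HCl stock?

n(LiOH) = 0.08990 x 0.02587 = 0.002326 mol.
n(HCl) in the aliquot = 0.002326 mol.
[diluted HCl] = 0.002326 / 0.01223 = 0.1902 M.
Dilution factor = 250.0/22.11 = 11.31, so [stock] = 0.1902 x 11.31 = 2.15 M.

2.15 M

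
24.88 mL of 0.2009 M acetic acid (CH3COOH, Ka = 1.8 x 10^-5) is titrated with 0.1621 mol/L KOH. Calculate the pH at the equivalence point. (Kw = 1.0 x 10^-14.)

n(CH3COOH) = 0.2009 x 0.02488 = 0.004998 mol; V(KOH) at equivalence = 0.004998/0.1621 = 0.03084 L.
At equivalence all the acid is converted to CH3COO-; total volume = 0.02488 + 0.03084 = 0.05572 L, so [CH3COO-] = 0.004998/0.05572 = 0.08971 M.
Kb = Kw/Ka = 1.0e-14 / 1.8 x 10^-5 = 5.56e-10.
[OH^-] = sqrt(Kb x [CH3COO-]) = sqrt(5.56e-10 x 0.08971) = 7.06e-6 M.
pOH = 5.15, so pH = 14.00 - 5.15 = 8.85.

8.85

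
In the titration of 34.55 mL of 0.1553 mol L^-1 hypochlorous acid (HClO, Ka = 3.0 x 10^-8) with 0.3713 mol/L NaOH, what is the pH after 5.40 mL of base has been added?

7.30

Initial n(HClO) = 0.1553 x 0.03455 = 0.005366 mol.
n(NaOH) added = 0.3713 x 0.005400 = 0.002005 mol, converting that many moles of HClO to ClO-.
Remaining n(HClO) = 0.003361 mol; n(ClO-) = 0.002005 mol.
By Henderson-Hasselbalch, pH = pKa + log([A^-]/[HA]) = 7.52 + log(0.002005/0.003361) = 7.52 + (-0.22) = 7.30.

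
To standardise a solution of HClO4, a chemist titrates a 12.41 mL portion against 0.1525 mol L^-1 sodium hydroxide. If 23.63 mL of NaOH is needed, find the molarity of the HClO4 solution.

n(NaOH) delivered = 0.1525 x 0.02363 = 0.003604 mol.
For a 1:1 reaction, n(HClO4) = 0.003604 mol.
[HClO4] = 0.003604 mol / 0.01241 L = 0.290 M.

0.290 M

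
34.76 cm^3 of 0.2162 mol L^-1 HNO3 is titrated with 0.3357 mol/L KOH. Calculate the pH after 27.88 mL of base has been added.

12.47

n(acid) = 0.2162 x 0.03476 = 0.007515 mol; n(KOH) added = 0.3357 x 0.02788 = 0.009359 mol.
Base is in excess by 0.009359 - 0.007515 = 0.001844 mol in a total volume of 0.06264 L.
[OH^-] = 0.001844/0.06264 = 0.02944 M, so pOH = 1.53 and pH = 14.00 - 1.53 = 12.47.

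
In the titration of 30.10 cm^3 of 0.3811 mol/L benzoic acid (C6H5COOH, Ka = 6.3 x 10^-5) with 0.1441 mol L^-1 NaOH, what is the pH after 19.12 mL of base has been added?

3.70

Initial n(C6H5COOH) = 0.3811 x 0.03010 = 0.01147 mol.
n(NaOH) added = 0.1441 x 0.01912 = 0.002755 mol, converting that many moles of C6H5COOH to C6H5COO-.
Remaining n(C6H5COOH) = 0.008716 mol; n(C6H5COO-) = 0.002755 mol.
By Henderson-Hasselbalch, pH = pKa + log([A^-]/[HA]) = 4.20 + log(0.002755/0.008716) = 4.20 + (-0.50) = 3.70.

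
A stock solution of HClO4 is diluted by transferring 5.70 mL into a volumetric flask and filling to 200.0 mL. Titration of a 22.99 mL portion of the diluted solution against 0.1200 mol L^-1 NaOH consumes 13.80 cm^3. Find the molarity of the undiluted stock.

2.53 M

n(NaOH) = 0.1200 x 0.01380 = 0.001656 mol.
n(HClO4) in the aliquot = 0.001656 mol.
[diluted HClO4] = 0.001656 / 0.02299 = 0.07203 M.
Dilution factor = 200.0/5.700 = 35.09, so [stock] = 0.07203 x 35.09 = 2.53 M.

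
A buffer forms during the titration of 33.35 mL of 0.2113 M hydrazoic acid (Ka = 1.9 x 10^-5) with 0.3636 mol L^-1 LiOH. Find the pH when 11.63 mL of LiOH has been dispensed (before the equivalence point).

4.90

Initial n(HN3) = 0.2113 x 0.03335 = 0.007047 mol.
n(LiOH) added = 0.3636 x 0.01163 = 0.004229 mol, converting that many moles of HN3 to N3-.
Remaining n(HN3) = 0.002818 mol; n(N3-) = 0.004229 mol.
By Henderson-Hasselbalch, pH = pKa + log([A^-]/[HA]) = 4.72 + log(0.004229/0.002818) = 4.72 + (+0.18) = 4.90.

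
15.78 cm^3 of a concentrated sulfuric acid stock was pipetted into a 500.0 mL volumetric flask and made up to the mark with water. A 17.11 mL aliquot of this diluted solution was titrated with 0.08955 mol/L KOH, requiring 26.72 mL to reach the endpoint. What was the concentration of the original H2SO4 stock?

2.22 M

n(KOH) = 0.08955 x 0.02672 = 0.002393 mol.
n(H2SO4) in the aliquot = 0.002393 x 1/2 = 0.001196 mol.
[diluted H2SO4] = 0.001196 / 0.01711 = 0.06992 M.
Dilution factor = 500.0/15.78 = 31.69, so [stock] = 0.06992 x 31.69 = 2.22 M.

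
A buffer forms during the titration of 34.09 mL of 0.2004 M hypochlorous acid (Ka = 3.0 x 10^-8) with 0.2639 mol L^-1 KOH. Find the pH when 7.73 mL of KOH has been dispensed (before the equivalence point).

7.15

Initial n(HClO) = 0.2004 x 0.03409 = 0.006832 mol.
n(KOH) added = 0.2639 x 0.007730 = 0.002040 mol, converting that many moles of HClO to ClO-.
Remaining n(HClO) = 0.004792 mol; n(ClO-) = 0.002040 mol.
By Henderson-Hasselbalch, pH = pKa + log([A^-]/[HA]) = 7.52 + log(0.002040/0.004792) = 7.52 + (-0.37) = 7.15.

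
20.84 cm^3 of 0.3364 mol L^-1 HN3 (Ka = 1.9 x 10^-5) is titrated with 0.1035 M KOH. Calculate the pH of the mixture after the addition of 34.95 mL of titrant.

4.75

Initial n(HN3) = 0.3364 x 0.02084 = 0.007011 mol.
n(KOH) added = 0.1035 x 0.03495 = 0.003617 mol, converting that many moles of HN3 to N3-.
Remaining n(HN3) = 0.003393 mol; n(N3-) = 0.003617 mol.
By Henderson-Hasselbalch, pH = pKa + log([A^-]/[HA]) = 4.72 + log(0.003617/0.003393) = 4.72 + (+0.03) = 4.75.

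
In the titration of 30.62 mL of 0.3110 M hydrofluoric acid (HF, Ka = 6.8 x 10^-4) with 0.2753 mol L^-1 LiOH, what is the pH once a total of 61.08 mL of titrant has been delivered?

n(acid) = 0.3110 x 0.03062 = 0.009523 mol; n(LiOH) added = 0.2753 x 0.06108 = 0.01682 mol.
Base is in excess by 0.01682 - 0.009523 = 0.007293 mol in a total volume of 0.09170 L.
[OH^-] = 0.007293/0.09170 = 0.07953 M, so pOH = 1.10 and pH = 14.00 - 1.10 = 12.90.

12.90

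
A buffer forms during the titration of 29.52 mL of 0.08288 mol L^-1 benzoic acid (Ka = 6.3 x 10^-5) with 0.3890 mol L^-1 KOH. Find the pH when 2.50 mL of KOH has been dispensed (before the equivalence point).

4.02

Initial n(C6H5COOH) = 0.08288 x 0.02952 = 0.002447 mol.
n(KOH) added = 0.3890 x 0.002500 = 0.0009725 mol, converting that many moles of C6H5COOH to C6H5COO-.
Remaining n(C6H5COOH) = 0.001474 mol; n(C6H5COO-) = 0.0009725 mol.
By Henderson-Hasselbalch, pH = pKa + log([A^-]/[HA]) = 4.20 + log(0.0009725/0.001474) = 4.20 + (-0.18) = 4.02.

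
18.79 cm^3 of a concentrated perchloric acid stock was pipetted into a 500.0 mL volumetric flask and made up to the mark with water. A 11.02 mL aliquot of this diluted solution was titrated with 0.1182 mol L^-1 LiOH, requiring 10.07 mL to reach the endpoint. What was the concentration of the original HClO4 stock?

2.87 M

n(LiOH) = 0.1182 x 0.01007 = 0.001190 mol.
n(HClO4) in the aliquot = 0.001190 mol.
[diluted HClO4] = 0.001190 / 0.01102 = 0.1080 M.
Dilution factor = 500.0/18.79 = 26.61, so [stock] = 0.1080 x 26.61 = 2.87 M.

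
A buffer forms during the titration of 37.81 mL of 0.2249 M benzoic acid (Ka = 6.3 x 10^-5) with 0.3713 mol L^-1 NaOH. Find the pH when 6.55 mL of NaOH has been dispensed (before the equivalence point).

Initial n(C6H5COOH) = 0.2249 x 0.03781 = 0.008503 mol.
n(NaOH) added = 0.3713 x 0.006550 = 0.002432 mol, converting that many moles of C6H5COOH to C6H5COO-.
Remaining n(C6H5COOH) = 0.006071 mol; n(C6H5COO-) = 0.002432 mol.
By Henderson-Hasselbalch, pH = pKa + log([A^-]/[HA]) = 4.20 + log(0.002432/0.006071) = 4.20 + (-0.40) = 3.80.

3.80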